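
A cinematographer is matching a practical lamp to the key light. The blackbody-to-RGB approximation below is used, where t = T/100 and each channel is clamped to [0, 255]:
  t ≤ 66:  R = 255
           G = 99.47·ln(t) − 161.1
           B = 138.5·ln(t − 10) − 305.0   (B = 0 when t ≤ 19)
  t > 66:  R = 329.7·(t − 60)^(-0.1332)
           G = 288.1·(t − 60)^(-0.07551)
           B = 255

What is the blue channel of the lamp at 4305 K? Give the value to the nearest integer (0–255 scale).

t = 4305/100 = 43.05; the t ≤ 66 branch applies.
B = 138.5·ln(43.05 − 10) − 305.0 = 138.5·ln 33.05 − 305.0 = 138.5·3.4980 − 305.0 = 179.476.
Rounded: 179.

179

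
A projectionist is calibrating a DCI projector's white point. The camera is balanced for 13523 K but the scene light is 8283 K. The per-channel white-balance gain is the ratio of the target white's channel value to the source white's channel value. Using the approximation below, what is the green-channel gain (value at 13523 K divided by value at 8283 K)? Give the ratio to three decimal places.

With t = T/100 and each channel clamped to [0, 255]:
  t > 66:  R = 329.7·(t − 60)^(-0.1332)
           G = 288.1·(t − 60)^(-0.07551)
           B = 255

0.914

At 8283 K (t = 82.83):
  G = 288.1·(82.83 − 60)^(-0.07551) = 288.1·22.83^(-0.07551) = 288.1·0.78962 = 227.490.
At 13523 K (t = 135.23):
  G = 288.1·(135.23 − 60)^(-0.07551) = 288.1·75.23^(-0.07551) = 288.1·0.72163 = 207.901.
Gain = 207.901 / 227.490 = 0.9139 → 0.914.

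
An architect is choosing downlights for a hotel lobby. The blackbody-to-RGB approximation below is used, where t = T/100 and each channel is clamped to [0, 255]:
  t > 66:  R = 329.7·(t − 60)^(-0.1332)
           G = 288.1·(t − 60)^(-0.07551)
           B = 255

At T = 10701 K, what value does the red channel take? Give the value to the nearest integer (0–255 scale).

197

t = 10701/100 = 107.01; the t > 66 branch applies.
R = 329.7·(107.01 − 60)^(-0.1332) = 329.7·47.01^(-0.1332) = 329.7·0.59878 = 197.416.
Rounded: 197.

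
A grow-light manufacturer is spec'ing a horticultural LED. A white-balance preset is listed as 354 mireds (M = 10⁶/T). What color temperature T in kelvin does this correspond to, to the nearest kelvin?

T = 10⁶ / 354 = 2824.86 K → 2825 K.

2825 K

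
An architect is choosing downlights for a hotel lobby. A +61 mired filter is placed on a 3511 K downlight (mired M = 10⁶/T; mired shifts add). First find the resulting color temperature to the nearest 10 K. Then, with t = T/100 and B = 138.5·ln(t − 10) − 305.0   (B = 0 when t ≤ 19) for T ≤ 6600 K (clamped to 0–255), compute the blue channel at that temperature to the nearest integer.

102

M_in = 10⁶/3511 = 284.82; M_out = 284.82 + (+61) = 345.82.
T_out = 10⁶/345.82 = 2891.7 K → 2890 K; t = 28.9.
B = 138.5·ln(28.9 − 10) − 305.0 = 138.5·ln 18.9 − 305.0 = 138.5·2.9392 − 305.0 = 102.074.
Rounded: 102.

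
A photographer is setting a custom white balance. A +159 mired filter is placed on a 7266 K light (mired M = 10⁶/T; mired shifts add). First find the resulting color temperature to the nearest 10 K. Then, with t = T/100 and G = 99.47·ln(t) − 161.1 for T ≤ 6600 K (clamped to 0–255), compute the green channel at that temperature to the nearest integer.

189

M_in = 10⁶/7266 = 137.63; M_out = 137.63 + (+159) = 296.63.
T_out = 10⁶/296.63 = 3371.2 K → 3370 K; t = 33.7.
G = 99.47·ln 33.7 − 161.1 = 99.47·3.5175 − 161.1 = 188.786.
Rounded: 189.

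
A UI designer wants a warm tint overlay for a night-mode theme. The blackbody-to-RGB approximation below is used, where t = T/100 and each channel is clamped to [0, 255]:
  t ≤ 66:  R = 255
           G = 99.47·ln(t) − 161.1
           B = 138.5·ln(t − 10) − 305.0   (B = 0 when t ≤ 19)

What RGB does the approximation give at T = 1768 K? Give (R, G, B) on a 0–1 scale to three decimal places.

t = 1768/100 = 17.68; the t ≤ 66 branch applies.
R = 255 by definition for t ≤ 66.
G = 99.47·ln 17.68 − 161.1 = 99.47·2.8724 − 161.1 = 124.621.
t = 17.68 ≤ 19, so B = 0.
Dividing each by 255: (1.0000, 0.4887, 0.0000) → (1.000, 0.489, 0.000).

(1.000, 0.489, 0.000)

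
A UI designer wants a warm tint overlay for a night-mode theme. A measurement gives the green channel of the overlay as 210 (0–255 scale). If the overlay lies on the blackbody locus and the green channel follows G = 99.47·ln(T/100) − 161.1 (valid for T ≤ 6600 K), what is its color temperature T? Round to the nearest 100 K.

4200 K

ln t = (210 + 161.1) / 99.47 = 3.7308.
t = e^3.7308 = 41.711.
T = 100·t = 4171 K → 4200 K to the nearest 100 K.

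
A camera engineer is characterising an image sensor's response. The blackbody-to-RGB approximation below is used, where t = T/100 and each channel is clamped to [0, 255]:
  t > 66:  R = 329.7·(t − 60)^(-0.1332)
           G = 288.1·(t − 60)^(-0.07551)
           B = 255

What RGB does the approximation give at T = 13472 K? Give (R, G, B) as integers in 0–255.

(186, 208, 255)

t = 13472/100 = 134.72; the t > 66 branch applies.
R = 329.7·(134.72 − 60)^(-0.1332) = 329.7·74.72^(-0.1332) = 329.7·0.56293 = 185.600.
G = 288.1·(134.72 − 60)^(-0.07551) = 288.1·74.72^(-0.07551) = 288.1·0.72200 = 208.008.
B = 255 by definition for t > 66.
Rounded: (186, 208, 255).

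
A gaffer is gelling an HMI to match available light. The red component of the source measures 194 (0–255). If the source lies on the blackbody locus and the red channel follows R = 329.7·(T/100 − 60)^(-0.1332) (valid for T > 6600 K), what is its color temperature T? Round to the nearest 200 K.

11400 K

(t − 60)^(-0.1332) = 194/329.7 = 0.58841.
t − 60 = 0.58841^(1/-0.1332) = 0.58841^(-7.508) = 53.593, so t = 113.593.
T = 100·t = 11359 K → 11400 K to the nearest 200 K.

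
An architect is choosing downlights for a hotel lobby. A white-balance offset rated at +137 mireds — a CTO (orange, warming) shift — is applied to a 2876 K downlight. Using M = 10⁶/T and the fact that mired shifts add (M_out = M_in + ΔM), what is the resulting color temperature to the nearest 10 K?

2060 K

M_in = 10⁶/2876 = 347.71 mireds.
M_out = 347.71 + (+137) = 484.71 mireds.
T_out = 10⁶/484.71 = 2063.1 K → 2060 K.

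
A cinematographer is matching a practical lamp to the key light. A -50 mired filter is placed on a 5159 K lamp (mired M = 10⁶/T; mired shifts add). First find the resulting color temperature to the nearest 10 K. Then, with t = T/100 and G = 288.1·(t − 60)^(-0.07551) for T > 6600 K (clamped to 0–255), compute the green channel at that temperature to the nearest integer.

M_in = 10⁶/5159 = 193.84; M_out = 193.84 + (-50) = 143.84.
T_out = 10⁶/143.84 = 6952.4 K → 6950 K; t = 69.5.
G = 288.1·(69.5 − 60)^(-0.07551) = 288.1·9.5^(-0.07551) = 288.1·0.84367 = 243.061.
Rounded: 243.

243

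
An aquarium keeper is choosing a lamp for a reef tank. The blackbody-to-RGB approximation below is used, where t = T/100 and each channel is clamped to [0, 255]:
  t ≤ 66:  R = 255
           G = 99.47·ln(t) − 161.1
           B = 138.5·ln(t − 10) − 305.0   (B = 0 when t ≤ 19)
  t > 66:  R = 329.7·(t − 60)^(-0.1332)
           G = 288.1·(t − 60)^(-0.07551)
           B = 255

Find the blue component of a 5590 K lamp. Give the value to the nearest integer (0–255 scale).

t = 5590/100 = 55.9; the t ≤ 66 branch applies.
B = 138.5·ln(55.9 − 10) − 305.0 = 138.5·ln 45.9 − 305.0 = 138.5·3.8265 − 305.0 = 224.965.
Rounded: 225.

225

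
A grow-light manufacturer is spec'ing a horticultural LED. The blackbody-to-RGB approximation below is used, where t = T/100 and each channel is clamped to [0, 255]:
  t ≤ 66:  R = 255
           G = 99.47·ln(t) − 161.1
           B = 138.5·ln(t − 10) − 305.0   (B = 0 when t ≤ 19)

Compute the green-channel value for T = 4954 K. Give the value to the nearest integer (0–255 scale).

227

t = 4954/100 = 49.54; the t ≤ 66 branch applies.
G = 99.47·ln 49.54 − 161.1 = 99.47·3.9028 − 161.1 = 227.110.
Rounded: 227.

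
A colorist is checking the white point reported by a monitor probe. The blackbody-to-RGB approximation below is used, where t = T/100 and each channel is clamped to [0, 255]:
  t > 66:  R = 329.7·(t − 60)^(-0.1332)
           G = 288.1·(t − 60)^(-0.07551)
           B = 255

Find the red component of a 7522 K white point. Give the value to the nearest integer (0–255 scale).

t = 7522/100 = 75.22; the t > 66 branch applies.
R = 329.7·(75.22 − 60)^(-0.1332) = 329.7·15.22^(-0.1332) = 329.7·0.69583 = 229.415.
Rounded: 229.

229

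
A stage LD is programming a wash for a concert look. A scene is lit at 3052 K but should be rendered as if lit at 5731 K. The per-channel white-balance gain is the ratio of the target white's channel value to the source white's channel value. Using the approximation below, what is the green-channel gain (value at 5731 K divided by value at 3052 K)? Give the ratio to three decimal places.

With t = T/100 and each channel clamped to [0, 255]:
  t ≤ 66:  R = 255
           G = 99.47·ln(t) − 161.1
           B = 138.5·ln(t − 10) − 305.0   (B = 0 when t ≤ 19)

At 3052 K (t = 30.52):
  G = 99.47·ln 30.52 − 161.1 = 99.47·3.4184 − 161.1 = 178.926.
At 5731 K (t = 57.31):
  G = 99.47·ln 57.31 − 161.1 = 99.47·4.0485 − 161.1 = 241.602.
Gain = 241.602 / 178.926 = 1.3503 → 1.350.

1.350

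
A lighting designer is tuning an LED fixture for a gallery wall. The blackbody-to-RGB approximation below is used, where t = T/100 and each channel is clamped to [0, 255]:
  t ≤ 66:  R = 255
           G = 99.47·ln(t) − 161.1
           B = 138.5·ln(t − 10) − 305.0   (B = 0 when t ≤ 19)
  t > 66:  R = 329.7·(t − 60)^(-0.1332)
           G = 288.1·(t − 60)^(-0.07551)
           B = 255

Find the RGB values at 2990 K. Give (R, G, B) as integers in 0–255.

t = 2990/100 = 29.9; the t ≤ 66 branch applies.
R = 255 by definition for t ≤ 66.
G = 99.47·ln 29.9 − 161.1 = 99.47·3.3979 − 161.1 = 176.885.
B = 138.5·ln(29.9 − 10) − 305.0 = 138.5·ln 19.9 − 305.0 = 138.5·2.9907 − 305.0 = 109.215.
Rounded: (255, 177, 109).

(255, 177, 109)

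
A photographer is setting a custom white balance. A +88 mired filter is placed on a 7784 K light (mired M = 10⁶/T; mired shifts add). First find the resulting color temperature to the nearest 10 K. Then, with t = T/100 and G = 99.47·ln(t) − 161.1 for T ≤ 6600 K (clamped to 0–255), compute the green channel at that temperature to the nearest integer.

M_in = 10⁶/7784 = 128.47; M_out = 128.47 + (+88) = 216.47.
T_out = 10⁶/216.47 = 4619.6 K → 4620 K; t = 46.2.
G = 99.47·ln 46.2 − 161.1 = 99.47·3.8330 − 161.1 = 220.167.
Rounded: 220.

220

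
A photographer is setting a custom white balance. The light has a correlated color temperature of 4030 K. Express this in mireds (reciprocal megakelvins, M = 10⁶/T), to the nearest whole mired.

248 mireds

M = 10⁶ / 4030 = 248.139 → 248 mireds.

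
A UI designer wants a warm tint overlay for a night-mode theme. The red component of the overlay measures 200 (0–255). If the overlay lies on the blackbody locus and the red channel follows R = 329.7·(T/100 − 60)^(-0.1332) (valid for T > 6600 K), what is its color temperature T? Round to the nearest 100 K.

(t − 60)^(-0.1332) = 200/329.7 = 0.60661.
t − 60 = 0.60661^(1/-0.1332) = 0.60661^(-7.508) = 42.638, so t = 102.638.
T = 100·t = 10264 K → 10300 K to the nearest 100 K.

10300 K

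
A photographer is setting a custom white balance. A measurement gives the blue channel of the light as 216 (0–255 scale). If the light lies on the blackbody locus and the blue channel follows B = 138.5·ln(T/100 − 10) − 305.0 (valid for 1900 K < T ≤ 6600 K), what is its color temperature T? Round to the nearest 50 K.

ln(t − 10) = (216 + 305.0) / 138.5 = 3.7617.
t − 10 = e^3.7617 = 43.023, so t = 53.023.
T = 100·t = 5302 K → 5300 K to the nearest 50 K.

5300 K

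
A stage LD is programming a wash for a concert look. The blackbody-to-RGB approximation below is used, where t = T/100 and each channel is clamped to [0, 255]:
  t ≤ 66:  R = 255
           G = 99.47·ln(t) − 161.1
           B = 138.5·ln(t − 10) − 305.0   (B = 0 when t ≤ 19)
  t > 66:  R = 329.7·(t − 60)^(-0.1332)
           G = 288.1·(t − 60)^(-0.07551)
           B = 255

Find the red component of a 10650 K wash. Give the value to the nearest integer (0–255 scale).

t = 10650/100 = 106.5; the t > 66 branch applies.
R = 329.7·(106.5 − 60)^(-0.1332) = 329.7·46.5^(-0.1332) = 329.7·0.59965 = 197.703.
Rounded: 198.

198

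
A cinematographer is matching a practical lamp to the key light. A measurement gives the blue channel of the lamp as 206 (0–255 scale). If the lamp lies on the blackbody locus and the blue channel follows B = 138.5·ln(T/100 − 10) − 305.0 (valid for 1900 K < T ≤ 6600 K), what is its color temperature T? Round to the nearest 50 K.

ln(t − 10) = (206 + 305.0) / 138.5 = 3.6895.
t − 10 = e^3.6895 = 40.026, so t = 50.026.
T = 100·t = 5003 K → 5000 K to the nearest 50 K.

5000 K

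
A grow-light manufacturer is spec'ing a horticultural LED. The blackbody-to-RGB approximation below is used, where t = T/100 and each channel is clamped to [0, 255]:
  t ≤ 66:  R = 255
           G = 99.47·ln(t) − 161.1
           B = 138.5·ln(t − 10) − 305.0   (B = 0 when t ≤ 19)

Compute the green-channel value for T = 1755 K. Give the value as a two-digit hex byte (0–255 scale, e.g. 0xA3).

t = 1755/100 = 17.55; the t ≤ 66 branch applies.
G = 99.47·ln 17.55 − 161.1 = 99.47·2.8651 − 161.1 = 123.887.
Rounded: 124; in hex, 0x7C.

0x7C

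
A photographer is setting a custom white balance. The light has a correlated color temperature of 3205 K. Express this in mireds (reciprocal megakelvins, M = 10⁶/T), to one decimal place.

312.0 mireds

M = 10⁶ / 3205 = 312.012 → 312.0 mireds.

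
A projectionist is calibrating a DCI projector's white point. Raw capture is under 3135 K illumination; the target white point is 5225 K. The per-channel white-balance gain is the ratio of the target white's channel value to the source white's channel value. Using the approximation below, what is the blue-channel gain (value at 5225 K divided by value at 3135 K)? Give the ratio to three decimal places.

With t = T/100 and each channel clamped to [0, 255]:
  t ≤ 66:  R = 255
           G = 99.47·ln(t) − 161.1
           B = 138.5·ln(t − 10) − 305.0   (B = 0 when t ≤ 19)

At 3135 K (t = 31.35):
  B = 138.5·ln(31.35 − 10) − 305.0 = 138.5·ln 21.35 − 305.0 = 138.5·3.0611 − 305.0 = 118.956.
At 5225 K (t = 52.25):
  B = 138.5·ln(52.25 − 10) − 305.0 = 138.5·ln 42.25 − 305.0 = 138.5·3.7436 − 305.0 = 213.489.
Gain = 213.489 / 118.956 = 1.7947 → 1.795.

1.795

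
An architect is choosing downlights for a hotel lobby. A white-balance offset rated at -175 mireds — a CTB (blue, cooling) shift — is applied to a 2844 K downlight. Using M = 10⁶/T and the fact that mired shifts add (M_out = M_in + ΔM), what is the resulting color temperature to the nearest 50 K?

M_in = 10⁶/2844 = 351.62 mireds.
M_out = 351.62 + (-175) = 176.62 mireds.
T_out = 10⁶/176.62 = 5662.0 K → 5650 K.

5650 K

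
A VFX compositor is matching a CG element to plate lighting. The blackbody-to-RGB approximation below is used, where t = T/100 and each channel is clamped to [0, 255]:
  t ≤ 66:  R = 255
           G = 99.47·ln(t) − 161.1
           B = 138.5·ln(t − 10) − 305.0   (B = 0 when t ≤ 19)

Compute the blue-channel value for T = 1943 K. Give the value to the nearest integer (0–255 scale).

t = 1943/100 = 19.43; the t ≤ 66 branch applies.
B = 138.5·ln(19.43 − 10) − 305.0 = 138.5·ln 9.43 − 305.0 = 138.5·2.2439 − 305.0 = 5.780.
Rounded: 6.

6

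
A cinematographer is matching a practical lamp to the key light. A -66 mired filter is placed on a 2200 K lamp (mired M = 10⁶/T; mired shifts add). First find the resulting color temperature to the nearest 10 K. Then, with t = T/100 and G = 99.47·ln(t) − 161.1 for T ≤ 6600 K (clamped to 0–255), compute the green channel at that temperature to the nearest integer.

M_in = 10⁶/2200 = 454.55; M_out = 454.55 + (-66) = 388.55.
T_out = 10⁶/388.55 = 2573.7 K → 2570 K; t = 25.7.
G = 99.47·ln 25.7 − 161.1 = 99.47·3.2465 − 161.1 = 161.828.
Rounded: 162.

162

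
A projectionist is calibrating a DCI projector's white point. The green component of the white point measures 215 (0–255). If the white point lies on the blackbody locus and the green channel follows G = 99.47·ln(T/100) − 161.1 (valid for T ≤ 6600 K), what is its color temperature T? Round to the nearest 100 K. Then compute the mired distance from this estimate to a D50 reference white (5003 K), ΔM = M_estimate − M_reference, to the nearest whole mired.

ln t = (215 + 161.1) / 99.47 = 3.7810.
t = e^3.7810 = 43.862.
T = 100·t = 4386 K → 4400 K to the nearest 100 K.
M_estimate = 10⁶/4400 = 227.27; M_reference = 10⁶/5003 = 199.88.
ΔM = 227.27 − 199.88 = 27.39 → +27 mireds.

+27 mireds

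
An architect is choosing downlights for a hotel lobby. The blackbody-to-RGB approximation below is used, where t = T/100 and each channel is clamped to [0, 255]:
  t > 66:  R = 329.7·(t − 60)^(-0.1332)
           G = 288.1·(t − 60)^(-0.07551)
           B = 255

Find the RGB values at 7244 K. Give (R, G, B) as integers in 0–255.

(236, 238, 255)

t = 7244/100 = 72.44; the t > 66 branch applies.
R = 329.7·(72.44 − 60)^(-0.1332) = 329.7·12.44^(-0.1332) = 329.7·0.71478 = 235.662.
G = 288.1·(72.44 − 60)^(-0.07551) = 288.1·12.44^(-0.07551) = 288.1·0.82667 = 238.162.
B = 255 by definition for t > 66.
Rounded: (236, 238, 255).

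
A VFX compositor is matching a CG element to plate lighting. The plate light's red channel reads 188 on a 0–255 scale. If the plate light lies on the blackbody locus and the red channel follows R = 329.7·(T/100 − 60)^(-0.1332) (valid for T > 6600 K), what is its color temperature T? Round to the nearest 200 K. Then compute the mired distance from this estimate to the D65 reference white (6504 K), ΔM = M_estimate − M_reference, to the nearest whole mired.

-76 mireds

(t − 60)^(-0.1332) = 188/329.7 = 0.57022.
t − 60 = 0.57022^(1/-0.1332) = 0.57022^(-7.508) = 67.848, so t = 127.848.
T = 100·t = 12785 K → 12800 K to the nearest 200 K.
M_estimate = 10⁶/12800 = 78.12; M_reference = 10⁶/6504 = 153.75.
ΔM = 78.12 − 153.75 = -75.63 → -76 mireds.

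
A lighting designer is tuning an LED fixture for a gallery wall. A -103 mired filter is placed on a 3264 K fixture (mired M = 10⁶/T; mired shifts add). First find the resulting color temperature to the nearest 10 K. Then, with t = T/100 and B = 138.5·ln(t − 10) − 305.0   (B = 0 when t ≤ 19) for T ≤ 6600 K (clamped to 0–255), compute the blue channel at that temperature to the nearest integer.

M_in = 10⁶/3264 = 306.37; M_out = 306.37 + (-103) = 203.37.
T_out = 10⁶/203.37 = 4917.1 K → 4920 K; t = 49.2.
B = 138.5·ln(49.2 − 10) − 305.0 = 138.5·ln 39.2 − 305.0 = 138.5·3.6687 − 305.0 = 203.112.
Rounded: 203.

203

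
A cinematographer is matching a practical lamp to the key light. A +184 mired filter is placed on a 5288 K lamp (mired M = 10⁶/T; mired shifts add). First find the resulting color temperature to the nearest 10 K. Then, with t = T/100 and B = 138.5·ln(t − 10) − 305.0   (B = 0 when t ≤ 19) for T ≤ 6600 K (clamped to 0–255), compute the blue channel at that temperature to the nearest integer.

M_in = 10⁶/5288 = 189.11; M_out = 189.11 + (+184) = 373.11.
T_out = 10⁶/373.11 = 2680.2 K → 2680 K; t = 26.8.
B = 138.5·ln(26.8 − 10) − 305.0 = 138.5·ln 16.8 − 305.0 = 138.5·2.8214 − 305.0 = 85.761.
Rounded: 86.

86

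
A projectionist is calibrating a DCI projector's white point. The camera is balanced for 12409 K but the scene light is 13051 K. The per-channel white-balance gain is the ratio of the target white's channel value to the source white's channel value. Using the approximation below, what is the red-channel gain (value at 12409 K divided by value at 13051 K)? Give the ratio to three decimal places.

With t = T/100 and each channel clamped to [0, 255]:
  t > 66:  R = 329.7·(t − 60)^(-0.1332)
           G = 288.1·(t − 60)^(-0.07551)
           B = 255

1.013

At 13051 K (t = 130.51):
  R = 329.7·(130.51 − 60)^(-0.1332) = 329.7·70.51^(-0.1332) = 329.7·0.56730 = 187.039.
At 12409 K (t = 124.09):
  R = 329.7·(124.09 − 60)^(-0.1332) = 329.7·64.09^(-0.1332) = 329.7·0.57456 = 189.432.
Gain = 189.432 / 187.039 = 1.0128 → 1.013.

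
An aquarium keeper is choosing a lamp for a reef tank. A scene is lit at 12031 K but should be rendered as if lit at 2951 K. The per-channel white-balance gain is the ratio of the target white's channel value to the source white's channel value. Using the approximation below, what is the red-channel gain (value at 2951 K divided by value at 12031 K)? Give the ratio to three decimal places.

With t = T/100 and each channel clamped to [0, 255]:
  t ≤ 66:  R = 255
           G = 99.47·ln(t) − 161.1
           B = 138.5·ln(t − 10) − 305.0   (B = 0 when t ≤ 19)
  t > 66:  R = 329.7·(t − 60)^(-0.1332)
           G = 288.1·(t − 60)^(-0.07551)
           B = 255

1.335

At 12031 K (t = 120.31):
  R = 329.7·(120.31 − 60)^(-0.1332) = 329.7·60.31^(-0.1332) = 329.7·0.57923 = 190.973.
At 2951 K (t = 29.51):
  R = 255 by definition for t ≤ 66.
Gain = 255.000 / 190.973 = 1.3353 → 1.335.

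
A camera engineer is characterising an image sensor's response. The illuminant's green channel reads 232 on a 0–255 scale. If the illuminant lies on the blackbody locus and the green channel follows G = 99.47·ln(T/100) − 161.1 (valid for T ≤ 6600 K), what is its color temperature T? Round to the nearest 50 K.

ln t = (232 + 161.1) / 99.47 = 3.9519.
t = e^3.9519 = 52.036.
T = 100·t = 5204 K → 5200 K to the nearest 50 K.

5200 K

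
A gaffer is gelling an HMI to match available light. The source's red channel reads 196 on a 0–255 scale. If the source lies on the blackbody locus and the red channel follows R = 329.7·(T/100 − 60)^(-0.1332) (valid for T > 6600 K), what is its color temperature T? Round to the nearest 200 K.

(t − 60)^(-0.1332) = 196/329.7 = 0.59448.
t − 60 = 0.59448^(1/-0.1332) = 0.59448^(-7.508) = 49.621, so t = 109.621.
T = 100·t = 10962 K → 11000 K to the nearest 200 K.

11000 K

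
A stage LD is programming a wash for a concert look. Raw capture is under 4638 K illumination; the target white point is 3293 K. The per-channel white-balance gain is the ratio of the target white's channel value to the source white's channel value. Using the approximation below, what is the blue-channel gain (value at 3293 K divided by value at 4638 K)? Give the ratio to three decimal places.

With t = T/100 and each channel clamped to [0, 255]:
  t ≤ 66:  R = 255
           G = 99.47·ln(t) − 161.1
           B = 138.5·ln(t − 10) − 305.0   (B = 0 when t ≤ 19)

0.668

At 4638 K (t = 46.38):
  B = 138.5·ln(46.38 − 10) − 305.0 = 138.5·ln 36.38 − 305.0 = 138.5·3.5940 − 305.0 = 192.772.
At 3293 K (t = 32.93):
  B = 138.5·ln(32.93 − 10) − 305.0 = 138.5·ln 22.93 − 305.0 = 138.5·3.1324 − 305.0 = 128.844.
Gain = 128.844 / 192.772 = 0.6684 → 0.668.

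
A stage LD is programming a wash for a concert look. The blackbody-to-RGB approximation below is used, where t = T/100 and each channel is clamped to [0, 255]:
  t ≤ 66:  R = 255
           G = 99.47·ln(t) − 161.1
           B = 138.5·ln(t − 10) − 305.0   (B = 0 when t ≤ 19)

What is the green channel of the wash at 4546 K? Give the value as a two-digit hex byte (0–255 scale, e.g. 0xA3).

t = 4546/100 = 45.46; the t ≤ 66 branch applies.
G = 99.47·ln 45.46 − 161.1 = 99.47·3.8168 − 161.1 = 218.560.
Rounded: 219; in hex, 0xDB.

0xDB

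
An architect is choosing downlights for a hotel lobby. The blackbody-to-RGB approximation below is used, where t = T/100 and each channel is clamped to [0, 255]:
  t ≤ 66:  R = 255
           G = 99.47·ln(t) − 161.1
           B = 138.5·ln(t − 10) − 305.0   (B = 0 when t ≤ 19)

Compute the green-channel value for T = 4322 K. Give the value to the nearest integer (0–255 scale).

214

t = 4322/100 = 43.22; the t ≤ 66 branch applies.
G = 99.47·ln 43.22 − 161.1 = 99.47·3.7663 − 161.1 = 213.534.
Rounded: 214.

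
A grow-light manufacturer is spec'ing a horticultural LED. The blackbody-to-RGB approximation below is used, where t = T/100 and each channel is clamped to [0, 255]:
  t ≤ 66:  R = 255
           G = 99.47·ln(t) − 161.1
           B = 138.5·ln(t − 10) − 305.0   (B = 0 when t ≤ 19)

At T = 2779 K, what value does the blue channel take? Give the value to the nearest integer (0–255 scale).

94

t = 2779/100 = 27.79; the t ≤ 66 branch applies.
B = 138.5·ln(27.79 − 10) − 305.0 = 138.5·ln 17.79 − 305.0 = 138.5·2.8786 − 305.0 = 93.691.
Rounded: 94.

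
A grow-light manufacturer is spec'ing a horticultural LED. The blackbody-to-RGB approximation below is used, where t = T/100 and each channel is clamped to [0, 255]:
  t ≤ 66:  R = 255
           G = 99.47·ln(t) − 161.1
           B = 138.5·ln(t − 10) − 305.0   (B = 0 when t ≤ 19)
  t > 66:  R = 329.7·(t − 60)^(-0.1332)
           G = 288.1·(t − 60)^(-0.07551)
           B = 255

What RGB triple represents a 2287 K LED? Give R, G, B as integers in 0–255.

t = 2287/100 = 22.87; the t ≤ 66 branch applies.
R = 255 by definition for t ≤ 66.
G = 99.47·ln 22.87 − 161.1 = 99.47·3.1298 − 161.1 = 150.224.
B = 138.5·ln(22.87 − 10) − 305.0 = 138.5·ln 12.87 − 305.0 = 138.5·2.5549 − 305.0 = 48.854.
Rounded: (255, 150, 49).

R=255, G=150, B=49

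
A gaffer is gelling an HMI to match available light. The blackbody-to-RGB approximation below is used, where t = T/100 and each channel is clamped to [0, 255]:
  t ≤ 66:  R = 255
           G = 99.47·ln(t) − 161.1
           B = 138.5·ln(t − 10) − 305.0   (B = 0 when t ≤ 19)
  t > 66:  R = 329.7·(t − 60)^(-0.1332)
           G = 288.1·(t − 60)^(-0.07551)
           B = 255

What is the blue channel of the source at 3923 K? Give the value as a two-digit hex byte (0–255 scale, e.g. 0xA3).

t = 3923/100 = 39.23; the t ≤ 66 branch applies.
B = 138.5·ln(39.23 − 10) − 305.0 = 138.5·ln 29.23 − 305.0 = 138.5·3.3752 − 305.0 = 162.465.
Rounded: 162; in hex, 0xA2.

0xA2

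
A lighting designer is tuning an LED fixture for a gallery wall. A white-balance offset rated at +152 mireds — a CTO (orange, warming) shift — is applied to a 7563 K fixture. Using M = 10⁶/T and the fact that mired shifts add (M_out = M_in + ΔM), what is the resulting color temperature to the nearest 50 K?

3500 K

M_in = 10⁶/7563 = 132.22 mireds.
M_out = 132.22 + (+152) = 284.22 mireds.
T_out = 10⁶/284.22 = 3518.4 K → 3500 K.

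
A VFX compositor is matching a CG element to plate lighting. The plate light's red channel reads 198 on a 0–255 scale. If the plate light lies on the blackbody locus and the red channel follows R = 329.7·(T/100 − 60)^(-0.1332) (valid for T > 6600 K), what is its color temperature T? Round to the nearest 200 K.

10600 K

(t − 60)^(-0.1332) = 198/329.7 = 0.60055.
t − 60 = 0.60055^(1/-0.1332) = 0.60055^(-7.508) = 45.980, so t = 105.980.
T = 100·t = 10598 K → 10600 K to the nearest 200 K.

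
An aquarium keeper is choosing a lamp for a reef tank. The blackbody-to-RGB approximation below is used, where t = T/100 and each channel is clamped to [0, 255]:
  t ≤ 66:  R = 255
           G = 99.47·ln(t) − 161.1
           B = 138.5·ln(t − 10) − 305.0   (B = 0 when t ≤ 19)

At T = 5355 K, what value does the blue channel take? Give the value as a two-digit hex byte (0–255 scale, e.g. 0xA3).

t = 5355/100 = 53.55; the t ≤ 66 branch applies.
B = 138.5·ln(53.55 − 10) − 305.0 = 138.5·ln 43.55 − 305.0 = 138.5·3.7739 − 305.0 = 217.686.
Rounded: 218; in hex, 0xDA.

0xDA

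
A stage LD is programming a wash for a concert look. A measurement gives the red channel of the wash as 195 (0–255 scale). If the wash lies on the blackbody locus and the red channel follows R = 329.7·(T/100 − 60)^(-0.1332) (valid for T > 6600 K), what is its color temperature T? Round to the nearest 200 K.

(t − 60)^(-0.1332) = 195/329.7 = 0.59145.
t − 60 = 0.59145^(1/-0.1332) = 0.59145^(-7.508) = 51.564, so t = 111.564.
T = 100·t = 11156 K → 11200 K to the nearest 200 K.

11200 K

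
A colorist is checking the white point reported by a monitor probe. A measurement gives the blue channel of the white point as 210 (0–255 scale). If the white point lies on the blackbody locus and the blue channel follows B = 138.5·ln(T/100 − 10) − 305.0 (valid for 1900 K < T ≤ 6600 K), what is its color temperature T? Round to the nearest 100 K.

ln(t − 10) = (210 + 305.0) / 138.5 = 3.7184.
t − 10 = e^3.7184 = 41.199, so t = 51.199.
T = 100·t = 5120 K → 5100 K to the nearest 100 K.

5100 K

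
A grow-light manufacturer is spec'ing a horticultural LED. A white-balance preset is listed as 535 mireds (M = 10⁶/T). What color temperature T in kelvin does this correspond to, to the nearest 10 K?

T = 10⁶ / 535 = 1869.16 K → 1870 K.

1870 K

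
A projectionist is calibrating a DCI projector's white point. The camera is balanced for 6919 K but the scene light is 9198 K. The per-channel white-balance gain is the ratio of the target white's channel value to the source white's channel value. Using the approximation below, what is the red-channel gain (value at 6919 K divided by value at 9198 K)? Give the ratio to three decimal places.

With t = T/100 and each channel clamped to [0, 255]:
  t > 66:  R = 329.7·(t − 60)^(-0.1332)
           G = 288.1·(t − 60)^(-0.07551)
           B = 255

1.181

At 9198 K (t = 91.98):
  R = 329.7·(91.98 − 60)^(-0.1332) = 329.7·31.98^(-0.1332) = 329.7·0.63030 = 207.811.
At 6919 K (t = 69.19):
  R = 329.7·(69.19 − 60)^(-0.1332) = 329.7·9.19^(-0.1332) = 329.7·0.74419 = 245.361.
Gain = 245.361 / 207.811 = 1.1807 → 1.181.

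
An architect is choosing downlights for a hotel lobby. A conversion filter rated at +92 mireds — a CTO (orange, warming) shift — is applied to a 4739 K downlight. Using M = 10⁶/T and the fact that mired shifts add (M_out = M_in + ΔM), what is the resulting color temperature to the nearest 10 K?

M_in = 10⁶/4739 = 211.01 mireds.
M_out = 211.01 + (+92) = 303.01 mireds.
T_out = 10⁶/303.01 = 3300.2 K → 3300 K.

3300 K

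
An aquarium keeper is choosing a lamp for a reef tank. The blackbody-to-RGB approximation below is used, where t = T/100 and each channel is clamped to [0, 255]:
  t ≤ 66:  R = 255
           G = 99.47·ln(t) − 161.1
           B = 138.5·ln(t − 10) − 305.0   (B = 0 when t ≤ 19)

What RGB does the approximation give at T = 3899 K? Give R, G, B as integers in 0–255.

t = 3899/100 = 38.99; the t ≤ 66 branch applies.
R = 255 by definition for t ≤ 66.
G = 99.47·ln 38.99 − 161.1 = 99.47·3.6633 − 161.1 = 203.289.
B = 138.5·ln(38.99 − 10) − 305.0 = 138.5·ln 28.99 − 305.0 = 138.5·3.3670 − 305.0 = 161.323.
Rounded: (255, 203, 161).

R=255, G=203, B=161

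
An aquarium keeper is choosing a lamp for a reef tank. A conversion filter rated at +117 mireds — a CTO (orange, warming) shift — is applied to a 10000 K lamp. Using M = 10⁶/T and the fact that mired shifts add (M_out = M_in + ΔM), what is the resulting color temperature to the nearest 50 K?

4600 K

M_in = 10⁶/10000 = 100.00 mireds.
M_out = 100.00 + (+117) = 217.00 mireds.
T_out = 10⁶/217.00 = 4608.3 K → 4600 K.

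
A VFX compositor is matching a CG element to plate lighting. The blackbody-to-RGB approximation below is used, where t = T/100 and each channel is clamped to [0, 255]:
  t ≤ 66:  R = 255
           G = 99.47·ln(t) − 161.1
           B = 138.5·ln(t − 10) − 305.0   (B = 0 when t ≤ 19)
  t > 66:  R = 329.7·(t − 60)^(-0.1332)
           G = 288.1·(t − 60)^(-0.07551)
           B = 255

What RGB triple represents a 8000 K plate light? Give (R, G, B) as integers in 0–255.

t = 8000/100 = 80; the t > 66 branch applies.
R = 329.7·(80 − 60)^(-0.1332) = 329.7·20^(-0.1332) = 329.7·0.67097 = 221.219.
G = 288.1·(80 − 60)^(-0.07551) = 288.1·20^(-0.07551) = 288.1·0.79755 = 229.775.
B = 255 by definition for t > 66.
Rounded: (221, 230, 255).

(221, 230, 255)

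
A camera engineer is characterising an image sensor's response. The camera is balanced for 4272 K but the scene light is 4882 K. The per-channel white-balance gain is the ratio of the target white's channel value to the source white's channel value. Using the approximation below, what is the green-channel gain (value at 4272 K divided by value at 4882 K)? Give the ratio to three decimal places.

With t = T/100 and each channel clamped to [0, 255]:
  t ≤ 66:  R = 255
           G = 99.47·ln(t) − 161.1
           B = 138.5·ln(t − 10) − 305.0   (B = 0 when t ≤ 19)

At 4882 K (t = 48.82):
  G = 99.47·ln 48.82 − 161.1 = 99.47·3.8881 − 161.1 = 225.653.
At 4272 K (t = 42.72):
  G = 99.47·ln 42.72 − 161.1 = 99.47·3.7547 − 161.1 = 212.377.
Gain = 212.377 / 225.653 = 0.9412 → 0.941.

0.941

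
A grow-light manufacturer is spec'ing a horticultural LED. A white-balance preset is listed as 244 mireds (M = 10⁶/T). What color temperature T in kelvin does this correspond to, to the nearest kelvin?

T = 10⁶ / 244 = 4098.36 K → 4098 K.

4098 K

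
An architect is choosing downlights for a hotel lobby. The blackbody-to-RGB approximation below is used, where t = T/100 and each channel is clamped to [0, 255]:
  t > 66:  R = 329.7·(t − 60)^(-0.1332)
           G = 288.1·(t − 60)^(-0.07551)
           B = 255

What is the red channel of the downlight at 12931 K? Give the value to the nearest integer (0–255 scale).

187

t = 12931/100 = 129.31; the t > 66 branch applies.
R = 329.7·(129.31 − 60)^(-0.1332) = 329.7·69.31^(-0.1332) = 329.7·0.56860 = 187.467.
Rounded: 187.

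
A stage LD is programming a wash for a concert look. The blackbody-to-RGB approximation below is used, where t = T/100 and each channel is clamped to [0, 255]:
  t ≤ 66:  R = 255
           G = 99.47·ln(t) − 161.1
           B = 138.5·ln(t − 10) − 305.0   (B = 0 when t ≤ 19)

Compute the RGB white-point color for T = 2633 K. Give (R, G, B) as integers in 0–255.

(255, 164, 82)

t = 2633/100 = 26.33; the t ≤ 66 branch applies.
R = 255 by definition for t ≤ 66.
G = 99.47·ln 26.33 − 161.1 = 99.47·3.2707 − 161.1 = 164.237.
B = 138.5·ln(26.33 − 10) − 305.0 = 138.5·ln 16.33 − 305.0 = 138.5·2.7930 − 305.0 = 81.831.
Rounded: (255, 164, 82).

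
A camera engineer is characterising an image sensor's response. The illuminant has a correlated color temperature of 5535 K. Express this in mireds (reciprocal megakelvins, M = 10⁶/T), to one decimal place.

M = 10⁶ / 5535 = 180.668 → 180.7 mireds.

180.7 mireds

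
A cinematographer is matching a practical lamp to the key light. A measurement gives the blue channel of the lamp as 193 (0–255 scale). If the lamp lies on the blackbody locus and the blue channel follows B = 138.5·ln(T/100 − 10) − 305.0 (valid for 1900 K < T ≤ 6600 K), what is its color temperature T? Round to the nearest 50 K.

ln(t − 10) = (193 + 305.0) / 138.5 = 3.5957.
t − 10 = e^3.5957 = 36.440, so t = 46.440.
T = 100·t = 4644 K → 4650 K to the nearest 50 K.

4650 K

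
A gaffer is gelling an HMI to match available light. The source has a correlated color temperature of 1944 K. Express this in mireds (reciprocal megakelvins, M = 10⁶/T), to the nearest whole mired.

514 mireds

M = 10⁶ / 1944 = 514.403 → 514 mireds.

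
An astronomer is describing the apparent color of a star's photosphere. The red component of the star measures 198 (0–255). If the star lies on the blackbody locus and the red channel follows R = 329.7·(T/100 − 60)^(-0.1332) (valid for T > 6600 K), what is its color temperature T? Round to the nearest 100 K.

(t − 60)^(-0.1332) = 198/329.7 = 0.60055.
t − 60 = 0.60055^(1/-0.1332) = 0.60055^(-7.508) = 45.980, so t = 105.980.
T = 100·t = 10598 K → 10600 K to the nearest 100 K.

10600 K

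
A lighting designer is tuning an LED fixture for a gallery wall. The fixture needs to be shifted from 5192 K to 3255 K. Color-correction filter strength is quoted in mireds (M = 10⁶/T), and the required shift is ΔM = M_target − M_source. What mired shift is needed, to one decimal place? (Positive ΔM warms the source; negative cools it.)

+114.6 mireds

M_source = 10⁶/5192 = 192.604; M_target = 10⁶/3255 = 307.220.
ΔM = 307.220 − 192.604 = 114.616 → +114.6 mireds, a warming shift.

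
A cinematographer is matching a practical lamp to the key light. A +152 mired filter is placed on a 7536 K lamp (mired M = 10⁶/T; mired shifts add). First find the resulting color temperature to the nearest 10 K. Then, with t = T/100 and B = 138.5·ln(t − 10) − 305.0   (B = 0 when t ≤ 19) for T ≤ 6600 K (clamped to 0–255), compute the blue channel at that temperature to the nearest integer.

M_in = 10⁶/7536 = 132.70; M_out = 132.70 + (+152) = 284.70.
T_out = 10⁶/284.70 = 3512.5 K → 3510 K; t = 35.1.
B = 138.5·ln(35.1 − 10) − 305.0 = 138.5·ln 25.1 − 305.0 = 138.5·3.2229 − 305.0 = 141.367.
Rounded: 141.

141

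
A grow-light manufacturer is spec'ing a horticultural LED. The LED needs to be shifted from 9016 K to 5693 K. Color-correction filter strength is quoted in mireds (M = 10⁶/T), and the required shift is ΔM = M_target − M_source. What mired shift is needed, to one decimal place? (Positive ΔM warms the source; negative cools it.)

+64.7 mireds

M_source = 10⁶/9016 = 110.914; M_target = 10⁶/5693 = 175.654.
ΔM = 175.654 − 110.914 = 64.740 → +64.7 mireds, a warming shift.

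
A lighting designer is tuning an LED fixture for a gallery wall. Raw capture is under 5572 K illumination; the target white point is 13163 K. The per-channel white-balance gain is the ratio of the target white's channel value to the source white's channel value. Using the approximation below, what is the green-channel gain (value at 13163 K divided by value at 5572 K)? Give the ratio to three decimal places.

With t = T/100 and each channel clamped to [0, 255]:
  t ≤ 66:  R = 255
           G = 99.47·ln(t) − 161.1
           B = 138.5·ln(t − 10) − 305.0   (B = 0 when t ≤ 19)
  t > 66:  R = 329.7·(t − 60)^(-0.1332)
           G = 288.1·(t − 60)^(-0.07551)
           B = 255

0.874

At 5572 K (t = 55.72):
  G = 99.47·ln 55.72 − 161.1 = 99.47·4.0203 − 161.1 = 238.803.
At 13163 K (t = 131.63):
  G = 288.1·(131.63 − 60)^(-0.07551) = 288.1·71.63^(-0.07551) = 288.1·0.72431 = 208.672.
Gain = 208.672 / 238.803 = 0.8738 → 0.874.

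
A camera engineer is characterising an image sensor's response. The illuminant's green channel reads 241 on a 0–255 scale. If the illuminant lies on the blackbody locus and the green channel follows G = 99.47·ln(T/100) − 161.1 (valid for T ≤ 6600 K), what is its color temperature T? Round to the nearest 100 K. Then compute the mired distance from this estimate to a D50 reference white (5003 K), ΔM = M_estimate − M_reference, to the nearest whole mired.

ln t = (241 + 161.1) / 99.47 = 4.0424.
t = e^4.0424 = 56.964.
T = 100·t = 5696 K → 5700 K to the nearest 100 K.
M_estimate = 10⁶/5700 = 175.44; M_reference = 10⁶/5003 = 199.88.
ΔM = 175.44 − 199.88 = -24.44 → -24 mireds.

-24 mireds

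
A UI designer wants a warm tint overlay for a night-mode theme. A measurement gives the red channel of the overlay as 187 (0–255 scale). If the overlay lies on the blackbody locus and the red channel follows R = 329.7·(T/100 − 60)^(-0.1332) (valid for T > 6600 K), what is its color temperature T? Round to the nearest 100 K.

13100 K

(t − 60)^(-0.1332) = 187/329.7 = 0.56718.
t − 60 = 0.56718^(1/-0.1332) = 0.56718^(-7.508) = 70.620, so t = 130.620.
T = 100·t = 13062 K → 13100 K to the nearest 100 K.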